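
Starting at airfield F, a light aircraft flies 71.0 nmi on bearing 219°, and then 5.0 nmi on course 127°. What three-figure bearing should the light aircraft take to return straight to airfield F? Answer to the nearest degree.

Leg 1 (219°, 71.0 nmi): east 71.0 sin 219° = -44.68, north 71.0 cos 219° = -55.18
Leg 2 (127°, 5.0 nmi): east 5.0 sin 127° = 3.99, north 5.0 cos 127° = -3.01
Net displacement: -40.69 east, -58.19 north. Direction back to start is (40.69, 58.19): bearing = atan2(40.69, 58.19) mod 360° = 34.96° ≈ 035°.

035°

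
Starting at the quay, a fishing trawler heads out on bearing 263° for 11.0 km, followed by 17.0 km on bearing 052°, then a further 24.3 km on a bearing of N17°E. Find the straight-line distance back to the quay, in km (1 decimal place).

Leg 1 (263°, 11.0 km): east 11.0 sin 263° = -10.92, north 11.0 cos 263° = -1.34
Leg 2 (052°, 17.0 km): east 17.0 sin 52° = 13.40, north 17.0 cos 52° = 10.47
Leg 3 (N17°E, 24.3 km): east 24.3 sin 17° = 7.10, north 24.3 cos 17° = 23.24
Net: 9.58 east, 32.36 north. Distance = √((9.58)² + (32.36)²) = 33.753 km.

33.8 km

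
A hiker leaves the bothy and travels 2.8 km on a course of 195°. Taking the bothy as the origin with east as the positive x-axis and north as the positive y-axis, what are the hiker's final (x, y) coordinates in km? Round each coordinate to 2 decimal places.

Leg 1 (195°, 2.8 km): east 2.8 sin 195° = -0.72, north 2.8 cos 195° = -2.70
Summing: -0.72 km east, -2.70 km north → (-0.72, -2.70).

(-0.72, -2.70)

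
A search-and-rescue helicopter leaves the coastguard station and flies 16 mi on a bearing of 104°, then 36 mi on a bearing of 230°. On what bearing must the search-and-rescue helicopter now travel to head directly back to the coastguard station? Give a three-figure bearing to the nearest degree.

024°

Leg 1 (104°, 16 mi): east 16 sin 104° = 15.52, north 16 cos 104° = -3.87
Leg 2 (230°, 36 mi): east 36 sin 230° = -27.58, north 36 cos 230° = -23.14
Net displacement: -12.05 east, -27.01 north. Direction back to start is (12.05, 27.01): bearing = atan2(12.05, 27.01) mod 360° = 24.05° ≈ 024°.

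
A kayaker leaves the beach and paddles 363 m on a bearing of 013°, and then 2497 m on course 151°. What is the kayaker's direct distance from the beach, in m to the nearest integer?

2240 m

Leg 1 (013°, 363 m): east 363 sin 13° = 81.66, north 363 cos 13° = 353.70
Leg 2 (151°, 2497 m): east 2497 sin 151° = 1210.57, north 2497 cos 151° = -2183.93
Net: 1292.23 east, -1830.23 north. Distance = √((1292.23)² + (-1830.23)²) = 2240.444 m.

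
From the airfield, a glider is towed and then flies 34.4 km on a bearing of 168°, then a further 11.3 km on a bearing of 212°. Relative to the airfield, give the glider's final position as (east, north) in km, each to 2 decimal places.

Leg 1 (168°, 34.4 km): east 34.4 sin 168° = 7.15, north 34.4 cos 168° = -33.65
Leg 2 (212°, 11.3 km): east 11.3 sin 212° = -5.99, north 11.3 cos 212° = -9.58
Summing: 1.16 km east, -43.23 km north → (1.16, -43.23).

(1.16, -43.23)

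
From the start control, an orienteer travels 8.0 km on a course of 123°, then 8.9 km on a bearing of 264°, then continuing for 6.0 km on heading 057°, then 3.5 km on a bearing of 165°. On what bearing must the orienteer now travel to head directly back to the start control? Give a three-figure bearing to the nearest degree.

325°

Leg 1 (123°, 8.0 km): east 8.0 sin 123° = 6.71, north 8.0 cos 123° = -4.36
Leg 2 (264°, 8.9 km): east 8.9 sin 264° = -8.85, north 8.9 cos 264° = -0.93
Leg 3 (057°, 6.0 km): east 6.0 sin 57° = 5.03, north 6.0 cos 57° = 3.27
Leg 4 (165°, 3.5 km): east 3.5 sin 165° = 0.91, north 3.5 cos 165° = -3.38
Net displacement: 3.80 east, -5.40 north. Direction back to start is (-3.80, 5.40): bearing = atan2(-3.80, 5.40) mod 360° = 324.90° ≈ 325°.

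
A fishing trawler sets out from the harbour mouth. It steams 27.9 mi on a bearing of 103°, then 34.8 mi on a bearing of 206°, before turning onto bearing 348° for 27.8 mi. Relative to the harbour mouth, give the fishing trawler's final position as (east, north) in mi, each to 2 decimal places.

(6.15, -10.36)

Leg 1 (103°, 27.9 mi): east 27.9 sin 103° = 27.18, north 27.9 cos 103° = -6.28
Leg 2 (206°, 34.8 mi): east 34.8 sin 206° = -15.26, north 34.8 cos 206° = -31.28
Leg 3 (348°, 27.8 mi): east 27.8 sin 348° = -5.78, north 27.8 cos 348° = 27.19
Summing: 6.15 mi east, -10.36 mi north → (6.15, -10.36).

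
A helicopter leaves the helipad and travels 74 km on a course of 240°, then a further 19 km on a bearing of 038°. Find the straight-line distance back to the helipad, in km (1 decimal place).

Leg 1 (240°, 74 km): east 74 sin 240° = -64.09, north 74 cos 240° = -37.00
Leg 2 (038°, 19 km): east 19 sin 38° = 11.70, north 19 cos 38° = 14.97
Net: -52.39 east, -22.03 north. Distance = √((-52.39)² + (-22.03)²) = 56.831 km.

56.8 km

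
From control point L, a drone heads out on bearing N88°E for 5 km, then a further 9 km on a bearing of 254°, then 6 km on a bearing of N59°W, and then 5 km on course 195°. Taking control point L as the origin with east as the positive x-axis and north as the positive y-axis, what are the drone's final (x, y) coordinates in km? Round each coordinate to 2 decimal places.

Leg 1 (N88°E, 5 km): east 5 sin 88° = 5.00, north 5 cos 88° = 0.17
Leg 2 (254°, 9 km): east 9 sin 254° = -8.65, north 9 cos 254° = -2.48
Leg 3 (N59°W, 6 km): east 6 sin 301° = -5.14, north 6 cos 301° = 3.09
Leg 4 (195°, 5 km): east 5 sin 195° = -1.29, north 5 cos 195° = -4.83
Summing: -10.09 km east, -4.05 km north → (-10.09, -4.05).

(-10.09, -4.05)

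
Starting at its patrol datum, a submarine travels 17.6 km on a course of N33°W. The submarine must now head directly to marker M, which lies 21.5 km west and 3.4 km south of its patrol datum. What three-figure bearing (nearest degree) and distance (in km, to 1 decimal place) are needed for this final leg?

213°, 21.7 km

Leg 1 (N33°W, 17.6 km): east 17.6 sin 327° = -9.59, north 17.6 cos 327° = 14.76
Current position: (-9.59, 14.76). Target: (-21.5, -3.4). Remaining: Δeast = -11.91, Δnorth = -18.16.
Bearing = atan2(-11.91, -18.16) mod 360° = 213.27°; distance = √((-11.91)² + (-18.16)²) = 21.720 km.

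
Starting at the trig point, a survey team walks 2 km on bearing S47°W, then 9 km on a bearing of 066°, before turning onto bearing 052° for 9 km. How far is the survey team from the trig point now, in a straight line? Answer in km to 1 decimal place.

Leg 1 (S47°W, 2 km): east 2 sin 227° = -1.46, north 2 cos 227° = -1.36
Leg 2 (066°, 9 km): east 9 sin 66° = 8.22, north 9 cos 66° = 3.66
Leg 3 (052°, 9 km): east 9 sin 52° = 7.09, north 9 cos 52° = 5.54
Net: 13.85 east, 7.84 north. Distance = √((13.85)² + (7.84)²) = 15.915 km.

15.9 km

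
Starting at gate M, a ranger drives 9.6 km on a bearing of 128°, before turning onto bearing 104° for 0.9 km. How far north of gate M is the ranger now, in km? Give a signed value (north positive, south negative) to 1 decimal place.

Leg 1 (128°, 9.6 km): east 9.6 sin 128° = 7.56, north 9.6 cos 128° = -5.91
Leg 2 (104°, 0.9 km): east 0.9 sin 104° = 0.87, north 0.9 cos 104° = -0.22
Net north component: -6.13 km.

-6.1 km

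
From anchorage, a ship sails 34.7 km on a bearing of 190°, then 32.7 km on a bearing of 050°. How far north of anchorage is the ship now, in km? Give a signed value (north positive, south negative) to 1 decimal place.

Leg 1 (190°, 34.7 km): east 34.7 sin 190° = -6.03, north 34.7 cos 190° = -34.17
Leg 2 (050°, 32.7 km): east 32.7 sin 50° = 25.05, north 32.7 cos 50° = 21.02
Net north component: -13.15 km.

-13.2 km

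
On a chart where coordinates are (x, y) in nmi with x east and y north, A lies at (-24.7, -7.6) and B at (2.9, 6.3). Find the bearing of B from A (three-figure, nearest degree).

Δeast = 2.9 − -24.7 = 27.60; Δnorth = 6.3 − -7.6 = 13.90.
Bearing = atan2(Δeast, Δnorth) mod 360° = 63.27° ≈ 063°.

063°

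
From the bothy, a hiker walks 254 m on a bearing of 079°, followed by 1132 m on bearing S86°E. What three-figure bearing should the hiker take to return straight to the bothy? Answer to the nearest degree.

Leg 1 (079°, 254 m): east 254 sin 79° = 249.33, north 254 cos 79° = 48.47
Leg 2 (S86°E, 1132 m): east 1132 sin 94° = 1129.24, north 1132 cos 94° = -78.96
Net displacement: 1378.58 east, -30.50 north. Direction back to start is (-1378.58, 30.50): bearing = atan2(-1378.58, 30.50) mod 360° = 271.27° ≈ 271°.

271°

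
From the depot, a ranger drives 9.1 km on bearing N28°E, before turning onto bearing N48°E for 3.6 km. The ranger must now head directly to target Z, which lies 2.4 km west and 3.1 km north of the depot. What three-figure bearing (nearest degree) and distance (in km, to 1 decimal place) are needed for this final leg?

232°, 11.9 km

Leg 1 (N28°E, 9.1 km): east 9.1 sin 28° = 4.27, north 9.1 cos 28° = 8.03
Leg 2 (N48°E, 3.6 km): east 3.6 sin 48° = 2.68, north 3.6 cos 48° = 2.41
Current position: (6.95, 10.44). Target: (-2.4, 3.1). Remaining: Δeast = -9.35, Δnorth = -7.34.
Bearing = atan2(-9.35, -7.34) mod 360° = 231.85°; distance = √((-9.35)² + (-7.34)²) = 11.887 km.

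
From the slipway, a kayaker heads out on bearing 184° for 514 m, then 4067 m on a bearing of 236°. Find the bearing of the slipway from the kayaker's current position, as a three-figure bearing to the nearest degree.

051°

Leg 1 (184°, 514 m): east 514 sin 184° = -35.85, north 514 cos 184° = -512.75
Leg 2 (236°, 4067 m): east 4067 sin 236° = -3371.70, north 4067 cos 236° = -2274.24
Net displacement: -3407.55 east, -2786.99 north. Direction back to start is (3407.55, 2786.99): bearing = atan2(3407.55, 2786.99) mod 360° = 50.72° ≈ 051°.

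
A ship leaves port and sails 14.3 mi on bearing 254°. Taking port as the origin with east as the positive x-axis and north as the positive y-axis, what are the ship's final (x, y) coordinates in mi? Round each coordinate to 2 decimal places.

(-13.75, -3.94)

Leg 1 (254°, 14.3 mi): east 14.3 sin 254° = -13.75, north 14.3 cos 254° = -3.94
Summing: -13.75 mi east, -3.94 mi north → (-13.75, -3.94).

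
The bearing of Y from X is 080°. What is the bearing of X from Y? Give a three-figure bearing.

Back-bearing = 080° + 180° = 260°.

260°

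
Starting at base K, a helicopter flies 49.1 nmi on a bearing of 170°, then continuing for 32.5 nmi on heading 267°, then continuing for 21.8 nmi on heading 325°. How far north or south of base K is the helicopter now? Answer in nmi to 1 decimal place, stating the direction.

32.2 nmi south

Leg 1 (170°, 49.1 nmi): east 49.1 sin 170° = 8.53, north 49.1 cos 170° = -48.35
Leg 2 (267°, 32.5 nmi): east 32.5 sin 267° = -32.46, north 32.5 cos 267° = -1.70
Leg 3 (325°, 21.8 nmi): east 21.8 sin 325° = -12.50, north 21.8 cos 325° = 17.86
Net north component: -32.20 nmi.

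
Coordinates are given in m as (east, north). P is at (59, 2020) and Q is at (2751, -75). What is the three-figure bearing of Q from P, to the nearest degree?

Δeast = 2751 − 59 = 2692.00; Δnorth = -75 − 2020 = -2095.00.
Bearing = atan2(Δeast, Δnorth) mod 360° = 127.89° ≈ 128°.

128°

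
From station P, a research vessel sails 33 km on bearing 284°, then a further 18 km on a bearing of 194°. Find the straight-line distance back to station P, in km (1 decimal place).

37.6 km

Leg 1 (284°, 33 km): east 33 sin 284° = -32.02, north 33 cos 284° = 7.98
Leg 2 (194°, 18 km): east 18 sin 194° = -4.35, north 18 cos 194° = -17.47
Net: -36.37 east, -9.48 north. Distance = √((-36.37)² + (-9.48)²) = 37.590 km.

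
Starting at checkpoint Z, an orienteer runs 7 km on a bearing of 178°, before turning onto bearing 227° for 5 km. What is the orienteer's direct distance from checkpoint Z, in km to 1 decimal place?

Leg 1 (178°, 7 km): east 7 sin 178° = 0.24, north 7 cos 178° = -7.00
Leg 2 (227°, 5 km): east 5 sin 227° = -3.66, north 5 cos 227° = -3.41
Net: -3.41 east, -10.41 north. Distance = √((-3.41)² + (-10.41)²) = 10.951 km.

11.0 km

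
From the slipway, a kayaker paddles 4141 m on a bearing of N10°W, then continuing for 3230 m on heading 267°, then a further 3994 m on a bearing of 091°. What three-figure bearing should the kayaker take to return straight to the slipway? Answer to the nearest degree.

181°

Leg 1 (N10°W, 4141 m): east 4141 sin 350° = -719.08, north 4141 cos 350° = 4078.09
Leg 2 (267°, 3230 m): east 3230 sin 267° = -3225.57, north 3230 cos 267° = -169.05
Leg 3 (091°, 3994 m): east 3994 sin 91° = 3993.39, north 3994 cos 91° = -69.70
Net displacement: 48.74 east, 3839.34 north. Direction back to start is (-48.74, -3839.34): bearing = atan2(-48.74, -3839.34) mod 360° = 180.73° ≈ 181°.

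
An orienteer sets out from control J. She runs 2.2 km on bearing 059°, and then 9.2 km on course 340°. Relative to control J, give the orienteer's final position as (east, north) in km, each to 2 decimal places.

Leg 1 (059°, 2.2 km): east 2.2 sin 59° = 1.89, north 2.2 cos 59° = 1.13
Leg 2 (340°, 9.2 km): east 9.2 sin 340° = -3.15, north 9.2 cos 340° = 8.65
Summing: -1.26 km east, 9.78 km north → (-1.26, 9.78).

(-1.26, 9.78)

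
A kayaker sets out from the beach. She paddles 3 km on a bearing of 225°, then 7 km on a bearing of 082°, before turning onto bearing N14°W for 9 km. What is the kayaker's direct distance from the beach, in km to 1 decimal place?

Leg 1 (225°, 3 km): east 3 sin 225° = -2.12, north 3 cos 225° = -2.12
Leg 2 (082°, 7 km): east 7 sin 82° = 6.93, north 7 cos 82° = 0.97
Leg 3 (N14°W, 9 km): east 9 sin 346° = -2.18, north 9 cos 346° = 8.73
Net: 2.63 east, 7.59 north. Distance = √((2.63)² + (7.59)²) = 8.030 km.

8.0 km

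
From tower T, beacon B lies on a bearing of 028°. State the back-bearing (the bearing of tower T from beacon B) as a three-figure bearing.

Back-bearing = 028° + 180° = 208°.

208°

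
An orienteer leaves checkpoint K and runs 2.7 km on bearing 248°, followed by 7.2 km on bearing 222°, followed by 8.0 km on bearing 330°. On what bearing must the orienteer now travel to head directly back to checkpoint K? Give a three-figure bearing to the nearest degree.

Leg 1 (248°, 2.7 km): east 2.7 sin 248° = -2.50, north 2.7 cos 248° = -1.01
Leg 2 (222°, 7.2 km): east 7.2 sin 222° = -4.82, north 7.2 cos 222° = -5.35
Leg 3 (330°, 8.0 km): east 8.0 sin 330° = -4.00, north 8.0 cos 330° = 6.93
Net displacement: -11.32 east, 0.57 north. Direction back to start is (11.32, -0.57): bearing = atan2(11.32, -0.57) mod 360° = 92.86° ≈ 093°.

093°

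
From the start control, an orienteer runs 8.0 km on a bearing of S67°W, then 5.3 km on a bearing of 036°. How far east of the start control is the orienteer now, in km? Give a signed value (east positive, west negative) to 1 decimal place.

-4.2 km

Leg 1 (S67°W, 8.0 km): east 8.0 sin 247° = -7.36, north 8.0 cos 247° = -3.13
Leg 2 (036°, 5.3 km): east 5.3 sin 36° = 3.12, north 5.3 cos 36° = 4.29
Net east component: -4.25 km.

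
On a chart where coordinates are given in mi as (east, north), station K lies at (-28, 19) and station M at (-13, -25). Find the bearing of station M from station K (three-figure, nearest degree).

Δeast = -13 − -28 = 15.00; Δnorth = -25 − 19 = -44.00.
Bearing = atan2(Δeast, Δnorth) mod 360° = 161.18° ≈ 161°.

161°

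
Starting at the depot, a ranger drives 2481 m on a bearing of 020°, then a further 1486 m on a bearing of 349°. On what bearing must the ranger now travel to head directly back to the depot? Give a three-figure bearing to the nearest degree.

188°

Leg 1 (020°, 2481 m): east 2481 sin 20° = 848.55, north 2481 cos 20° = 2331.38
Leg 2 (349°, 1486 m): east 1486 sin 349° = -283.54, north 1486 cos 349° = 1458.70
Net displacement: 565.01 east, 3790.08 north. Direction back to start is (-565.01, -3790.08): bearing = atan2(-565.01, -3790.08) mod 360° = 188.48° ≈ 188°.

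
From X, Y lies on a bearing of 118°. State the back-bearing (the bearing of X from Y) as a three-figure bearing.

Back-bearing = 118° + 180° = 298°.

298°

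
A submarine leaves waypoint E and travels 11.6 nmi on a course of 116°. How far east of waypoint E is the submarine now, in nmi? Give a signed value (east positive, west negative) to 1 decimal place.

10.4 nmi

Leg 1 (116°, 11.6 nmi): east 11.6 sin 116° = 10.43, north 11.6 cos 116° = -5.09
Net east component: 10.43 nmi.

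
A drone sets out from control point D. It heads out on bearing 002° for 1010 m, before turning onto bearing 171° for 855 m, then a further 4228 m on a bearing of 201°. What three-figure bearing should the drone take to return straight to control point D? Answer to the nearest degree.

Leg 1 (002°, 1010 m): east 1010 sin 2° = 35.25, north 1010 cos 2° = 1009.38
Leg 2 (171°, 855 m): east 855 sin 171° = 133.75, north 855 cos 171° = -844.47
Leg 3 (201°, 4228 m): east 4228 sin 201° = -1515.18, north 4228 cos 201° = -3947.18
Net displacement: -1346.18 east, -3782.27 north. Direction back to start is (1346.18, 3782.27): bearing = atan2(1346.18, 3782.27) mod 360° = 19.59° ≈ 020°.

020°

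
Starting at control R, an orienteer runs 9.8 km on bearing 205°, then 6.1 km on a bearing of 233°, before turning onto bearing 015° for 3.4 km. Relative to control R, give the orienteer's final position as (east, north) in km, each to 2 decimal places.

Leg 1 (205°, 9.8 km): east 9.8 sin 205° = -4.14, north 9.8 cos 205° = -8.88
Leg 2 (233°, 6.1 km): east 6.1 sin 233° = -4.87, north 6.1 cos 233° = -3.67
Leg 3 (015°, 3.4 km): east 3.4 sin 15° = 0.88, north 3.4 cos 15° = 3.28
Summing: -8.13 km east, -9.27 km north → (-8.13, -9.27).

(-8.13, -9.27)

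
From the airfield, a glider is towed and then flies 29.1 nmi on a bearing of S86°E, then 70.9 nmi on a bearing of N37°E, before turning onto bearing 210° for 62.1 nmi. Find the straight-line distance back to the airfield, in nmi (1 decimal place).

40.7 nmi

Leg 1 (S86°E, 29.1 nmi): east 29.1 sin 94° = 29.03, north 29.1 cos 94° = -2.03
Leg 2 (N37°E, 70.9 nmi): east 70.9 sin 37° = 42.67, north 70.9 cos 37° = 56.62
Leg 3 (210°, 62.1 nmi): east 62.1 sin 210° = -31.05, north 62.1 cos 210° = -53.78
Net: 40.65 east, 0.81 north. Distance = √((40.65)² + (0.81)²) = 40.656 nmi.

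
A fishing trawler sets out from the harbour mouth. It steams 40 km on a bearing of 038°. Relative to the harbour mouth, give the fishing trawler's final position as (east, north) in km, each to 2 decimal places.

Leg 1 (038°, 40 km): east 40 sin 38° = 24.63, north 40 cos 38° = 31.52
Summing: 24.63 km east, 31.52 km north → (24.63, 31.52).

(24.63, 31.52)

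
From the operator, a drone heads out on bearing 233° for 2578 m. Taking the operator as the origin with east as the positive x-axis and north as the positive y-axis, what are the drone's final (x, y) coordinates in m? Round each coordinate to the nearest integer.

Leg 1 (233°, 2578 m): east 2578 sin 233° = -2058.88, north 2578 cos 233° = -1551.48
Summing: -2058.88 m east, -1551.48 m north → (-2059, -1551).

(-2059, -1551)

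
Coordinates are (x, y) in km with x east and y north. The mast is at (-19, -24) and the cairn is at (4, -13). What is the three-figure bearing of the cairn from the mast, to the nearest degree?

Δeast = 4 − -19 = 23.00; Δnorth = -13 − -24 = 11.00.
Bearing = atan2(Δeast, Δnorth) mod 360° = 64.44° ≈ 064°.

064°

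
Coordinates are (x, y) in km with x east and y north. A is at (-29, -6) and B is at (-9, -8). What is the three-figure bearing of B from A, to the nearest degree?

Δeast = -9 − -29 = 20.00; Δnorth = -8 − -6 = -2.00.
Bearing = atan2(Δeast, Δnorth) mod 360° = 95.71° ≈ 096°.

096°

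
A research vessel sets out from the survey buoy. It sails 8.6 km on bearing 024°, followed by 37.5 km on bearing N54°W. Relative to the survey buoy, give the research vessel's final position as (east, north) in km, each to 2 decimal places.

(-26.84, 29.90)

Leg 1 (024°, 8.6 km): east 8.6 sin 24° = 3.50, north 8.6 cos 24° = 7.86
Leg 2 (N54°W, 37.5 km): east 37.5 sin 306° = -30.34, north 37.5 cos 306° = 22.04
Summing: -26.84 km east, 29.90 km north → (-26.84, 29.90).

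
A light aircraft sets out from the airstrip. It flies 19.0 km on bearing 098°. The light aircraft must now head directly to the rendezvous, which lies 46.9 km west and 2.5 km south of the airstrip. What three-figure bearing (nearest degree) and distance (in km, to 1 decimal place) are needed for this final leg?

270°, 65.7 km

Leg 1 (098°, 19.0 km): east 19.0 sin 98° = 18.82, north 19.0 cos 98° = -2.64
Current position: (18.82, -2.64). Target: (-46.9, -2.5). Remaining: Δeast = -65.72, Δnorth = 0.14.
Bearing = atan2(-65.72, 0.14) mod 360° = 270.13°; distance = √((-65.72)² + (0.14)²) = 65.715 km.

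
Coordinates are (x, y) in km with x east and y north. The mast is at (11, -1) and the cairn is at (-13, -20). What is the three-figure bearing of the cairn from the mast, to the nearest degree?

232°

Δeast = -13 − 11 = -24.00; Δnorth = -20 − -1 = -19.00.
Bearing = atan2(Δeast, Δnorth) mod 360° = 231.63° ≈ 232°.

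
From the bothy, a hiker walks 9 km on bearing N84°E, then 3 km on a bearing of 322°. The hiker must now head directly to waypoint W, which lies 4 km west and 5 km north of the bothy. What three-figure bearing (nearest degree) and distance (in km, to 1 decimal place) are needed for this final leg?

279°, 11.2 km

Leg 1 (N84°E, 9 km): east 9 sin 84° = 8.95, north 9 cos 84° = 0.94
Leg 2 (322°, 3 km): east 3 sin 322° = -1.85, north 3 cos 322° = 2.36
Current position: (7.10, 3.30). Target: (-4, 5). Remaining: Δeast = -11.10, Δnorth = 1.70.
Bearing = atan2(-11.10, 1.70) mod 360° = 278.68°; distance = √((-11.10)² + (1.70)²) = 11.232 km.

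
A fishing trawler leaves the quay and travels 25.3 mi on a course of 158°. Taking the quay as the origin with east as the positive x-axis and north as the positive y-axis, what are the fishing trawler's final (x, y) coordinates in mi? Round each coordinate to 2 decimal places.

Leg 1 (158°, 25.3 mi): east 25.3 sin 158° = 9.48, north 25.3 cos 158° = -23.46
Summing: 9.48 mi east, -23.46 mi north → (9.48, -23.46).

(9.48, -23.46)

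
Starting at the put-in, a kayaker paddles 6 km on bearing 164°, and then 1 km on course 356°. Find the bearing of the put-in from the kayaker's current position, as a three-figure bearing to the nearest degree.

Leg 1 (164°, 6 km): east 6 sin 164° = 1.65, north 6 cos 164° = -5.77
Leg 2 (356°, 1 km): east 1 sin 356° = -0.07, north 1 cos 356° = 1.00
Net displacement: 1.58 east, -4.77 north. Direction back to start is (-1.58, 4.77): bearing = atan2(-1.58, 4.77) mod 360° = 341.63° ≈ 342°.

342°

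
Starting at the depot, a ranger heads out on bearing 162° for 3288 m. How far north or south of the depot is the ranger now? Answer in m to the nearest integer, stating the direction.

Leg 1 (162°, 3288 m): east 3288 sin 162° = 1016.05, north 3288 cos 162° = -3127.07
Net north component: -3127.07 m.

3127 m south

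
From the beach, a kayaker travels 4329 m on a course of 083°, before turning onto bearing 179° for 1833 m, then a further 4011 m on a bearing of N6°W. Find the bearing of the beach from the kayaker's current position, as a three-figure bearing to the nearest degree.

236°

Leg 1 (083°, 4329 m): east 4329 sin 83° = 4296.73, north 4329 cos 83° = 527.57
Leg 2 (179°, 1833 m): east 1833 sin 179° = 31.99, north 1833 cos 179° = -1832.72
Leg 3 (N6°W, 4011 m): east 4011 sin 354° = -419.26, north 4011 cos 354° = 3989.03
Net displacement: 3909.46 east, 2683.88 north. Direction back to start is (-3909.46, -2683.88): bearing = atan2(-3909.46, -2683.88) mod 360° = 235.53° ≈ 236°.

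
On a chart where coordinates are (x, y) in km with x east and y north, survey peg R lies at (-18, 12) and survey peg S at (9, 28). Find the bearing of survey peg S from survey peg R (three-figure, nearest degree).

Δeast = 9 − -18 = 27.00; Δnorth = 28 − 12 = 16.00.
Bearing = atan2(Δeast, Δnorth) mod 360° = 59.35° ≈ 059°.

059°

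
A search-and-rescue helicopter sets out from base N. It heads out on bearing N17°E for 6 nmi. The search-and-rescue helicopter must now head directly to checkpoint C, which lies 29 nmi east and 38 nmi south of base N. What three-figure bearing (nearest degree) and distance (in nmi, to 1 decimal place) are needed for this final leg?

148°, 51.5 nmi

Leg 1 (N17°E, 6 nmi): east 6 sin 17° = 1.75, north 6 cos 17° = 5.74
Current position: (1.75, 5.74). Target: (29, -38). Remaining: Δeast = 27.25, Δnorth = -43.74.
Bearing = atan2(27.25, -43.74) mod 360° = 148.08°; distance = √((27.25)² + (-43.74)²) = 51.530 nmi.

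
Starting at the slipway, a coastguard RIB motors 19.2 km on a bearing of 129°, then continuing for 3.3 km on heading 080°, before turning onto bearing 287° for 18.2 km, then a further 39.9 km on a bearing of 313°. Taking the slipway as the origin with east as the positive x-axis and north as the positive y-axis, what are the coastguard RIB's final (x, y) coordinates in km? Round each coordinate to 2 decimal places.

Leg 1 (129°, 19.2 km): east 19.2 sin 129° = 14.92, north 19.2 cos 129° = -12.08
Leg 2 (080°, 3.3 km): east 3.3 sin 80° = 3.25, north 3.3 cos 80° = 0.57
Leg 3 (287°, 18.2 km): east 18.2 sin 287° = -17.40, north 18.2 cos 287° = 5.32
Leg 4 (313°, 39.9 km): east 39.9 sin 313° = -29.18, north 39.9 cos 313° = 27.21
Summing: -28.41 km east, 21.02 km north → (-28.41, 21.02).

(-28.41, 21.02)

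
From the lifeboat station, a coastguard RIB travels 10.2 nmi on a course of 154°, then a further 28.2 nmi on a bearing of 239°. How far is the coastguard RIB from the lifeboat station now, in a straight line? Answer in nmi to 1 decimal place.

Leg 1 (154°, 10.2 nmi): east 10.2 sin 154° = 4.47, north 10.2 cos 154° = -9.17
Leg 2 (239°, 28.2 nmi): east 28.2 sin 239° = -24.17, north 28.2 cos 239° = -14.52
Net: -19.70 east, -23.69 north. Distance = √((-19.70)² + (-23.69)²) = 30.813 nmi.

30.8 nmi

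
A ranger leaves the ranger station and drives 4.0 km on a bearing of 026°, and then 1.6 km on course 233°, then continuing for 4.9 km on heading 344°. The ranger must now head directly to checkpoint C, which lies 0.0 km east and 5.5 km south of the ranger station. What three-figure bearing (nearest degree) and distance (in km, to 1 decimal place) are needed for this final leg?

176°, 12.9 km

Leg 1 (026°, 4.0 km): east 4.0 sin 26° = 1.75, north 4.0 cos 26° = 3.60
Leg 2 (233°, 1.6 km): east 1.6 sin 233° = -1.28, north 1.6 cos 233° = -0.96
Leg 3 (344°, 4.9 km): east 4.9 sin 344° = -1.35, north 4.9 cos 344° = 4.71
Current position: (-0.87, 7.34). Target: (0.0, -5.5). Remaining: Δeast = 0.87, Δnorth = -12.84.
Bearing = atan2(0.87, -12.84) mod 360° = 176.10°; distance = √((0.87)² + (-12.84)²) = 12.872 km.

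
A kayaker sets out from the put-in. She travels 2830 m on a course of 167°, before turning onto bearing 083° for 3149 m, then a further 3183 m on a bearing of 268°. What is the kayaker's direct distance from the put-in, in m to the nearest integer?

Leg 1 (167°, 2830 m): east 2830 sin 167° = 636.61, north 2830 cos 167° = -2757.47
Leg 2 (083°, 3149 m): east 3149 sin 83° = 3125.53, north 3149 cos 83° = 383.77
Leg 3 (268°, 3183 m): east 3183 sin 268° = -3181.06, north 3183 cos 268° = -111.09
Net: 581.08 east, -2484.79 north. Distance = √((581.08)² + (-2484.79)²) = 2551.825 m.

2552 m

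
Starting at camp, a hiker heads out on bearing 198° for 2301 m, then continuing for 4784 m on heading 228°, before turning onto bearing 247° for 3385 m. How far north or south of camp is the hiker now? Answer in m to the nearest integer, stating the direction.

Leg 1 (198°, 2301 m): east 2301 sin 198° = -711.05, north 2301 cos 198° = -2188.38
Leg 2 (228°, 4784 m): east 4784 sin 228° = -3555.20, north 4784 cos 228° = -3201.12
Leg 3 (247°, 3385 m): east 3385 sin 247° = -3115.91, north 3385 cos 247° = -1322.62
Net north component: -6712.13 m.

6712 m south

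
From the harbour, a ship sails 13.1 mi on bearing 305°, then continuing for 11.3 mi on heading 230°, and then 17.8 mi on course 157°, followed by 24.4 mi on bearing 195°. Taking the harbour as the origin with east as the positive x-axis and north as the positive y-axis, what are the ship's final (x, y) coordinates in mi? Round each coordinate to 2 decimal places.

(-18.75, -39.70)

Leg 1 (305°, 13.1 mi): east 13.1 sin 305° = -10.73, north 13.1 cos 305° = 7.51
Leg 2 (230°, 11.3 mi): east 11.3 sin 230° = -8.66, north 11.3 cos 230° = -7.26
Leg 3 (157°, 17.8 mi): east 17.8 sin 157° = 6.96, north 17.8 cos 157° = -16.38
Leg 4 (195°, 24.4 mi): east 24.4 sin 195° = -6.32, north 24.4 cos 195° = -23.57
Summing: -18.75 mi east, -39.70 mi north → (-18.75, -39.70).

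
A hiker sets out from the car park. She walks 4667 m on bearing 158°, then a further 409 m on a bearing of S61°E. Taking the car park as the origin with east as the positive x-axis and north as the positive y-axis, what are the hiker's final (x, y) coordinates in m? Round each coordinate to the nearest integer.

(2106, -4525)

Leg 1 (158°, 4667 m): east 4667 sin 158° = 1748.29, north 4667 cos 158° = -4327.17
Leg 2 (S61°E, 409 m): east 409 sin 119° = 357.72, north 409 cos 119° = -198.29
Summing: 2106.01 m east, -4525.45 m north → (2106, -4525).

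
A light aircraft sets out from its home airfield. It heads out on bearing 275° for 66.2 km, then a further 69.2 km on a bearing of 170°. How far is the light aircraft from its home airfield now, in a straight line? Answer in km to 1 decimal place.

82.5 km

Leg 1 (275°, 66.2 km): east 66.2 sin 275° = -65.95, north 66.2 cos 275° = 5.77
Leg 2 (170°, 69.2 km): east 69.2 sin 170° = 12.02, north 69.2 cos 170° = -68.15
Net: -53.93 east, -62.38 north. Distance = √((-53.93)² + (-62.38)²) = 82.461 km.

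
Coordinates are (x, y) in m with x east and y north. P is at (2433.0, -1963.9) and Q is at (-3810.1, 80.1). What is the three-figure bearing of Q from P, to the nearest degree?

288°

Δeast = -3810.1 − 2433.0 = -6243.10; Δnorth = 80.1 − -1963.9 = 2044.00.
Bearing = atan2(Δeast, Δnorth) mod 360° = 288.13° ≈ 288°.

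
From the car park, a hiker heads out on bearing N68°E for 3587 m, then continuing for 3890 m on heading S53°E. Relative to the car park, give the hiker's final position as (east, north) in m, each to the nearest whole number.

(6433, -997)

Leg 1 (N68°E, 3587 m): east 3587 sin 68° = 3325.81, north 3587 cos 68° = 1343.71
Leg 2 (S53°E, 3890 m): east 3890 sin 127° = 3106.69, north 3890 cos 127° = -2341.06
Summing: 6432.50 m east, -997.35 m north → (6433, -997).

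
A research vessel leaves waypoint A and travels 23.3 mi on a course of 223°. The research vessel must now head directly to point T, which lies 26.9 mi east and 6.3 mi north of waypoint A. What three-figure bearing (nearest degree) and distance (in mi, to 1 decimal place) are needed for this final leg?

Leg 1 (223°, 23.3 mi): east 23.3 sin 223° = -15.89, north 23.3 cos 223° = -17.04
Current position: (-15.89, -17.04). Target: (26.9, 6.3). Remaining: Δeast = 42.79, Δnorth = 23.34.
Bearing = atan2(42.79, 23.34) mod 360° = 61.39°; distance = √((42.79)² + (23.34)²) = 48.742 mi.

061°, 48.7 mi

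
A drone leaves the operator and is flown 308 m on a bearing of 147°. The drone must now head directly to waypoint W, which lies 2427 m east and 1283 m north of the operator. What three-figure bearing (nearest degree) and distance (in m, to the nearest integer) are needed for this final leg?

Leg 1 (147°, 308 m): east 308 sin 147° = 167.75, north 308 cos 147° = -258.31
Current position: (167.75, -258.31). Target: (2427, 1283). Remaining: Δeast = 2259.25, Δnorth = 1541.31.
Bearing = atan2(2259.25, 1541.31) mod 360° = 55.70°; distance = √((2259.25)² + (1541.31)²) = 2734.932 m.

056°, 2735 m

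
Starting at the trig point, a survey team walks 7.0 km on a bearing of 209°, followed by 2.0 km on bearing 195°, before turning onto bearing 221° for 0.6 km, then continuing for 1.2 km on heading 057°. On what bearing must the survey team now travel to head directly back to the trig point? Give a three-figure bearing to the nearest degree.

Leg 1 (209°, 7.0 km): east 7.0 sin 209° = -3.39, north 7.0 cos 209° = -6.12
Leg 2 (195°, 2.0 km): east 2.0 sin 195° = -0.52, north 2.0 cos 195° = -1.93
Leg 3 (221°, 0.6 km): east 0.6 sin 221° = -0.39, north 0.6 cos 221° = -0.45
Leg 4 (057°, 1.2 km): east 1.2 sin 57° = 1.01, north 1.2 cos 57° = 0.65
Net displacement: -3.30 east, -7.85 north. Direction back to start is (3.30, 7.85): bearing = atan2(3.30, 7.85) mod 360° = 22.78° ≈ 023°.

023°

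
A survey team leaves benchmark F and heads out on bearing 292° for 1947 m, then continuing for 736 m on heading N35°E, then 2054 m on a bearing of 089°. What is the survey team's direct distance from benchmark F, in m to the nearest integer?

1524 m

Leg 1 (292°, 1947 m): east 1947 sin 292° = -1805.23, north 1947 cos 292° = 729.36
Leg 2 (N35°E, 736 m): east 736 sin 35° = 422.15, north 736 cos 35° = 602.90
Leg 3 (089°, 2054 m): east 2054 sin 89° = 2053.69, north 2054 cos 89° = 35.85
Net: 670.61 east, 1368.10 north. Distance = √((670.61)² + (1368.10)²) = 1523.622 m.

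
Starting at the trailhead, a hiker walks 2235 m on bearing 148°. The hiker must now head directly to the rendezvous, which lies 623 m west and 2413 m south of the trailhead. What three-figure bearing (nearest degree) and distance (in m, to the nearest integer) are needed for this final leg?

Leg 1 (148°, 2235 m): east 2235 sin 148° = 1184.37, north 2235 cos 148° = -1895.39
Current position: (1184.37, -1895.39). Target: (-623, -2413). Remaining: Δeast = -1807.37, Δnorth = -517.61.
Bearing = atan2(-1807.37, -517.61) mod 360° = 254.02°; distance = √((-1807.37)² + (-517.61)²) = 1880.029 m.

254°, 1880 m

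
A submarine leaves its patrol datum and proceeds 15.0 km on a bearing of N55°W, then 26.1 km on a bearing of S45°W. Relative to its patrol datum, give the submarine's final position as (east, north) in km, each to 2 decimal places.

Leg 1 (N55°W, 15.0 km): east 15.0 sin 305° = -12.29, north 15.0 cos 305° = 8.60
Leg 2 (S45°W, 26.1 km): east 26.1 sin 225° = -18.46, north 26.1 cos 225° = -18.46
Summing: -30.74 km east, -9.85 km north → (-30.74, -9.85).

(-30.74, -9.85)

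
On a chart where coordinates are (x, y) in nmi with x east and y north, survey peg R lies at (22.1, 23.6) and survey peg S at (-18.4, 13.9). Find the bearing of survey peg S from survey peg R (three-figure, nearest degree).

Δeast = -18.4 − 22.1 = -40.50; Δnorth = 13.9 − 23.6 = -9.70.
Bearing = atan2(Δeast, Δnorth) mod 360° = 256.53° ≈ 257°.

257°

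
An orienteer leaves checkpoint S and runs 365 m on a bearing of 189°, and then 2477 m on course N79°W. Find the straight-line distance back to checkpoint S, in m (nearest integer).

Leg 1 (189°, 365 m): east 365 sin 189° = -57.10, north 365 cos 189° = -360.51
Leg 2 (N79°W, 2477 m): east 2477 sin 281° = -2431.49, north 2477 cos 281° = 472.63
Net: -2488.59 east, 112.13 north. Distance = √((-2488.59)² + (112.13)²) = 2491.114 m.

2491 m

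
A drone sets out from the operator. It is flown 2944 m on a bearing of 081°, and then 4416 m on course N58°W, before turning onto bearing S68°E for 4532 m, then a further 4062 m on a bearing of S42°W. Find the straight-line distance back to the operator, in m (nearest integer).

2022 m

Leg 1 (081°, 2944 m): east 2944 sin 81° = 2907.75, north 2944 cos 81° = 460.54
Leg 2 (N58°W, 4416 m): east 4416 sin 302° = -3744.98, north 4416 cos 302° = 2340.12
Leg 3 (S68°E, 4532 m): east 4532 sin 112° = 4202.00, north 4532 cos 112° = -1697.72
Leg 4 (S42°W, 4062 m): east 4062 sin 222° = -2718.01, north 4062 cos 222° = -3018.65
Net: 646.76 east, -1915.70 north. Distance = √((646.76)² + (-1915.70)²) = 2021.936 m.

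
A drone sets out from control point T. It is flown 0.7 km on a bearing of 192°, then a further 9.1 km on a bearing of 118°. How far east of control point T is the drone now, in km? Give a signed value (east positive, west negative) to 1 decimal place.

Leg 1 (192°, 0.7 km): east 0.7 sin 192° = -0.15, north 0.7 cos 192° = -0.68
Leg 2 (118°, 9.1 km): east 9.1 sin 118° = 8.03, north 9.1 cos 118° = -4.27
Net east component: 7.89 km.

7.9 km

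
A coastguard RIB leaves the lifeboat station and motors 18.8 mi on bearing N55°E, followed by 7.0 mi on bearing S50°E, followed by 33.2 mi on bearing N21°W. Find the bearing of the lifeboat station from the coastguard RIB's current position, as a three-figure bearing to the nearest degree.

193°

Leg 1 (N55°E, 18.8 mi): east 18.8 sin 55° = 15.40, north 18.8 cos 55° = 10.78
Leg 2 (S50°E, 7.0 mi): east 7.0 sin 130° = 5.36, north 7.0 cos 130° = -4.50
Leg 3 (N21°W, 33.2 mi): east 33.2 sin 339° = -11.90, north 33.2 cos 339° = 30.99
Net displacement: 8.86 east, 37.28 north. Direction back to start is (-8.86, -37.28): bearing = atan2(-8.86, -37.28) mod 360° = 193.38° ≈ 193°.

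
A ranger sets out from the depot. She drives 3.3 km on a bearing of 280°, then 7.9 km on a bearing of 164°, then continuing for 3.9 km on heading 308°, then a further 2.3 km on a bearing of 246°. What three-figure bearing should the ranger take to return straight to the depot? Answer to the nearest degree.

Leg 1 (280°, 3.3 km): east 3.3 sin 280° = -3.25, north 3.3 cos 280° = 0.57
Leg 2 (164°, 7.9 km): east 7.9 sin 164° = 2.18, north 7.9 cos 164° = -7.59
Leg 3 (308°, 3.9 km): east 3.9 sin 308° = -3.07, north 3.9 cos 308° = 2.40
Leg 4 (246°, 2.3 km): east 2.3 sin 246° = -2.10, north 2.3 cos 246° = -0.94
Net displacement: -6.25 east, -5.56 north. Direction back to start is (6.25, 5.56): bearing = atan2(6.25, 5.56) mod 360° = 48.35° ≈ 048°.

048°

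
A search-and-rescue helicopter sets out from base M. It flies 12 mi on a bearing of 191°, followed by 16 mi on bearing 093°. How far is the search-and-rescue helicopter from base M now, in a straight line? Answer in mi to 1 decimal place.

Leg 1 (191°, 12 mi): east 12 sin 191° = -2.29, north 12 cos 191° = -11.78
Leg 2 (093°, 16 mi): east 16 sin 93° = 15.98, north 16 cos 93° = -0.84
Net: 13.69 east, -12.62 north. Distance = √((13.69)² + (-12.62)²) = 18.616 mi.

18.6 mi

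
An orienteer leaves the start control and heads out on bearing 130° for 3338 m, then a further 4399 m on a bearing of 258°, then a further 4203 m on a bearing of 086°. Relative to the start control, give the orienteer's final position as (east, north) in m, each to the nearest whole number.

(2447, -2767)

Leg 1 (130°, 3338 m): east 3338 sin 130° = 2557.06, north 3338 cos 130° = -2145.63
Leg 2 (258°, 4399 m): east 4399 sin 258° = -4302.87, north 4399 cos 258° = -914.60
Leg 3 (086°, 4203 m): east 4203 sin 86° = 4192.76, north 4203 cos 86° = 293.19
Summing: 2446.95 m east, -2767.04 m north → (2447, -2767).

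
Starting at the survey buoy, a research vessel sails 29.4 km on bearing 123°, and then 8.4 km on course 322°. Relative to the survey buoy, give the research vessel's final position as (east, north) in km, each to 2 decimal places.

Leg 1 (123°, 29.4 km): east 29.4 sin 123° = 24.66, north 29.4 cos 123° = -16.01
Leg 2 (322°, 8.4 km): east 8.4 sin 322° = -5.17, north 8.4 cos 322° = 6.62
Summing: 19.49 km east, -9.39 km north → (19.49, -9.39).

(19.49, -9.39)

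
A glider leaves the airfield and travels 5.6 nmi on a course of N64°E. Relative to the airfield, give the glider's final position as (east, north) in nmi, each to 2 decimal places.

Leg 1 (N64°E, 5.6 nmi): east 5.6 sin 64° = 5.03, north 5.6 cos 64° = 2.45
Summing: 5.03 nmi east, 2.45 nmi north → (5.03, 2.45).

(5.03, 2.45)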